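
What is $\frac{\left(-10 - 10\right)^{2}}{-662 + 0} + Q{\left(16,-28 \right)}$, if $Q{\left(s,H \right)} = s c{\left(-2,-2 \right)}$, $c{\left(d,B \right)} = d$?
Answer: $- \frac{10792}{331} \approx -32.604$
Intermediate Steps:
$Q{\left(s,H \right)} = - 2 s$ ($Q{\left(s,H \right)} = s \left(-2\right) = - 2 s$)
$\frac{\left(-10 - 10\right)^{2}}{-662 + 0} + Q{\left(16,-28 \right)} = \frac{\left(-10 - 10\right)^{2}}{-662 + 0} - 32 = \frac{\left(-10 - 10\right)^{2}}{-662} - 32 = \left(-20\right)^{2} \left(- \frac{1}{662}\right) - 32 = 400 \left(- \frac{1}{662}\right) - 32 = - \frac{200}{331} - 32 = - \frac{10792}{331}$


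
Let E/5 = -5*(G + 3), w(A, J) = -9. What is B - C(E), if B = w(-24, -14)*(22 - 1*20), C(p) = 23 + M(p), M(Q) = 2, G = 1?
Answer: -43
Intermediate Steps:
E = -100 (E = 5*(-5*(1 + 3)) = 5*(-5*4) = 5*(-20) = -100)
C(p) = 25 (C(p) = 23 + 2 = 25)
B = -18 (B = -9*(22 - 1*20) = -9*(22 - 20) = -9*2 = -18)
B - C(E) = -18 - 1*25 = -18 - 25 = -43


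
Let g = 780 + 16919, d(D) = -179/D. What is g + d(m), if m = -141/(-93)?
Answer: 826304/47 ≈ 17581.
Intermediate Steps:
m = 47/31 (m = -141*(-1/93) = 47/31 ≈ 1.5161)
g = 17699
g + d(m) = 17699 - 179/47/31 = 17699 - 179*31/47 = 17699 - 5549/47 = 826304/47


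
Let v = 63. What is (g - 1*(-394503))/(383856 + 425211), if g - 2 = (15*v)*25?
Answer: 418130/809067 ≈ 0.51680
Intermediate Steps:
g = 23627 (g = 2 + (15*63)*25 = 2 + 945*25 = 2 + 23625 = 23627)
(g - 1*(-394503))/(383856 + 425211) = (23627 - 1*(-394503))/(383856 + 425211) = (23627 + 394503)/809067 = 418130*(1/809067) = 418130/809067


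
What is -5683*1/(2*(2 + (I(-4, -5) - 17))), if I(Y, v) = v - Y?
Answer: 5683/32 ≈ 177.59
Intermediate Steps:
-5683*1/(2*(2 + (I(-4, -5) - 17))) = -5683*1/(2*(2 + ((-5 - 1*(-4)) - 17))) = -5683*1/(2*(2 + ((-5 + 4) - 17))) = -5683*1/(2*(2 + (-1 - 17))) = -5683*1/(2*(2 - 18)) = -5683/((-16*2)) = -5683/(-32) = -5683*(-1/32) = 5683/32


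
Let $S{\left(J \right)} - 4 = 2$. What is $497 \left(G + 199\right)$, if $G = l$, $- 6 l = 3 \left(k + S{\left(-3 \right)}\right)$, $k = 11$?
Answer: $\frac{189357}{2} \approx 94679.0$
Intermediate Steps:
$S{\left(J \right)} = 6$ ($S{\left(J \right)} = 4 + 2 = 6$)
$l = - \frac{17}{2}$ ($l = - \frac{3 \left(11 + 6\right)}{6} = - \frac{3 \cdot 17}{6} = \left(- \frac{1}{6}\right) 51 = - \frac{17}{2} \approx -8.5$)
$G = - \frac{17}{2} \approx -8.5$
$497 \left(G + 199\right) = 497 \left(- \frac{17}{2} + 199\right) = 497 \cdot \frac{381}{2} = \frac{189357}{2}$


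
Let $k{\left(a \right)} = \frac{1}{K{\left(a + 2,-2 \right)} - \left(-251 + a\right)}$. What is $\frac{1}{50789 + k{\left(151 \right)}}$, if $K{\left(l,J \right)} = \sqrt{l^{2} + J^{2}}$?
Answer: $\frac{681232757}{34599125416372} - \frac{\sqrt{23413}}{34599125416372} \approx 1.9689 \cdot 10^{-5}$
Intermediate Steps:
$K{\left(l,J \right)} = \sqrt{J^{2} + l^{2}}$
$k{\left(a \right)} = \frac{1}{251 + \sqrt{4 + \left(2 + a\right)^{2}} - a}$ ($k{\left(a \right)} = \frac{1}{\sqrt{\left(-2\right)^{2} + \left(a + 2\right)^{2}} - \left(-251 + a\right)} = \frac{1}{\sqrt{4 + \left(2 + a\right)^{2}} - \left(-251 + a\right)} = \frac{1}{251 + \sqrt{4 + \left(2 + a\right)^{2}} - a}$)
$\frac{1}{50789 + k{\left(151 \right)}} = \frac{1}{50789 + \frac{1}{251 + \sqrt{4 + \left(2 + 151\right)^{2}} - 151}} = \frac{1}{50789 + \frac{1}{251 + \sqrt{4 + 153^{2}} - 151}} = \frac{1}{50789 + \frac{1}{251 + \sqrt{4 + 23409} - 151}} = \frac{1}{50789 + \frac{1}{251 + \sqrt{23413} - 151}} = \frac{1}{50789 + \frac{1}{100 + \sqrt{23413}}}$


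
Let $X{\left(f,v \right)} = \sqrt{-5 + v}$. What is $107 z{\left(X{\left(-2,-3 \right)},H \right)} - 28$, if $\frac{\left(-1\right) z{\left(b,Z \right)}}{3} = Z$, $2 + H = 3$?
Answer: $-349$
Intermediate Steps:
$H = 1$ ($H = -2 + 3 = 1$)
$z{\left(b,Z \right)} = - 3 Z$
$107 z{\left(X{\left(-2,-3 \right)},H \right)} - 28 = 107 \left(\left(-3\right) 1\right) - 28 = 107 \left(-3\right) - 28 = -321 - 28 = -349$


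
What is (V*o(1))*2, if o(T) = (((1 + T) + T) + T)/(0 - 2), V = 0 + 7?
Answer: -28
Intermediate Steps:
V = 7
o(T) = -½ - 3*T/2 (o(T) = ((1 + 2*T) + T)/(-2) = (1 + 3*T)*(-½) = -½ - 3*T/2)
(V*o(1))*2 = (7*(-½ - 3/2*1))*2 = (7*(-½ - 3/2))*2 = (7*(-2))*2 = -14*2 = -28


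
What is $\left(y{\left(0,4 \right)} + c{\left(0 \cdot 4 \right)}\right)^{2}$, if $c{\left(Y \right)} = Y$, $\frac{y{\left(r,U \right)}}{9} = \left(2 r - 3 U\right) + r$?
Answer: $11664$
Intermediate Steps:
$y{\left(r,U \right)} = - 27 U + 27 r$ ($y{\left(r,U \right)} = 9 \left(\left(2 r - 3 U\right) + r\right) = 9 \left(\left(- 3 U + 2 r\right) + r\right) = 9 \left(- 3 U + 3 r\right) = - 27 U + 27 r$)
$\left(y{\left(0,4 \right)} + c{\left(0 \cdot 4 \right)}\right)^{2} = \left(\left(\left(-27\right) 4 + 27 \cdot 0\right) + 0 \cdot 4\right)^{2} = \left(\left(-108 + 0\right) + 0\right)^{2} = \left(-108 + 0\right)^{2} = \left(-108\right)^{2} = 11664$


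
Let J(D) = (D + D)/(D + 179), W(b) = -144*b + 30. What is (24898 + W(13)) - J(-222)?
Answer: 990964/43 ≈ 23046.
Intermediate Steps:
W(b) = 30 - 144*b
J(D) = 2*D/(179 + D) (J(D) = (2*D)/(179 + D) = 2*D/(179 + D))
(24898 + W(13)) - J(-222) = (24898 + (30 - 144*13)) - 2*(-222)/(179 - 222) = (24898 + (30 - 1872)) - 2*(-222)/(-43) = (24898 - 1842) - 2*(-222)*(-1)/43 = 23056 - 1*444/43 = 23056 - 444/43 = 990964/43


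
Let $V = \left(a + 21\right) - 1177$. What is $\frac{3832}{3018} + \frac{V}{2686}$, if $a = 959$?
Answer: $\frac{4849103}{4053174} \approx 1.1964$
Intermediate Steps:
$V = -197$ ($V = \left(959 + 21\right) - 1177 = 980 - 1177 = -197$)
$\frac{3832}{3018} + \frac{V}{2686} = \frac{3832}{3018} - \frac{197}{2686} = 3832 \cdot \frac{1}{3018} - \frac{197}{2686} = \frac{1916}{1509} - \frac{197}{2686} = \frac{4849103}{4053174}$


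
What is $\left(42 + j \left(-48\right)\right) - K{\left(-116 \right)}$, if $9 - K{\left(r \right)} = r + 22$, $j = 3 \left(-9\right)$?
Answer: $1235$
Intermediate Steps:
$j = -27$
$K{\left(r \right)} = -13 - r$ ($K{\left(r \right)} = 9 - \left(r + 22\right) = 9 - \left(22 + r\right) = -13 - r$)
$\left(42 + j \left(-48\right)\right) - K{\left(-116 \right)} = \left(42 - -1296\right) - \left(-13 - -116\right) = \left(42 + 1296\right) - \left(-13 + 116\right) = 1338 - 103 = 1235$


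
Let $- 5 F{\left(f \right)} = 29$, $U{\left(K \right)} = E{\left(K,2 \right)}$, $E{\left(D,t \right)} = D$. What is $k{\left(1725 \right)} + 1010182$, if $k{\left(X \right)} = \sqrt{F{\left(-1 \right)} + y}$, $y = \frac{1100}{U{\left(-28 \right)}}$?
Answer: $1010182 + \frac{i \sqrt{55230}}{35} \approx 1.0102 \cdot 10^{6} + 6.7146 i$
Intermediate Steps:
$U{\left(K \right)} = K$
$F{\left(f \right)} = - \frac{29}{5}$ ($F{\left(f \right)} = \left(- \frac{1}{5}\right) 29 = - \frac{29}{5}$)
$y = - \frac{275}{7}$ ($y = \frac{1100}{-28} = 1100 \left(- \frac{1}{28}\right) = - \frac{275}{7} \approx -39.286$)
$k{\left(X \right)} = \frac{i \sqrt{55230}}{35}$ ($k{\left(X \right)} = \sqrt{- \frac{29}{5} - \frac{275}{7}} = \sqrt{- \frac{1578}{35}} = \frac{i \sqrt{55230}}{35}$)
$k{\left(1725 \right)} + 1010182 = \frac{i \sqrt{55230}}{35} + 1010182 = 1010182 + \frac{i \sqrt{55230}}{35}$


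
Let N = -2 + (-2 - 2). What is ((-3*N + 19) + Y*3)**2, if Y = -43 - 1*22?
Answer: 24964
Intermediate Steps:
Y = -65 (Y = -43 - 22 = -65)
N = -6 (N = -2 - 4 = -6)
((-3*N + 19) + Y*3)**2 = ((-3*(-6) + 19) - 65*3)**2 = ((18 + 19) - 195)**2 = (37 - 195)**2 = (-158)**2 = 24964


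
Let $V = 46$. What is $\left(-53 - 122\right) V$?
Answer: $-8050$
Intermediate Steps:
$\left(-53 - 122\right) V = \left(-53 - 122\right) 46 = \left(-175\right) 46 = -8050$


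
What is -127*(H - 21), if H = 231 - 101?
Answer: -13843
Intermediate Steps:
H = 130
-127*(H - 21) = -127*(130 - 21) = -127*109 = -13843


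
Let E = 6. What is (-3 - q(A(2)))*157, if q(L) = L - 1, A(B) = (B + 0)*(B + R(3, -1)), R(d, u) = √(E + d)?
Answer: -1884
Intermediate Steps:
R(d, u) = √(6 + d)
A(B) = B*(3 + B) (A(B) = (B + 0)*(B + √(6 + 3)) = B*(B + √9) = B*(B + 3) = B*(3 + B))
q(L) = -1 + L
(-3 - q(A(2)))*157 = (-3 - (-1 + 2*(3 + 2)))*157 = (-3 - (-1 + 2*5))*157 = (-3 - (-1 + 10))*157 = (-3 - 1*9)*157 = (-3 - 9)*157 = -12*157 = -1884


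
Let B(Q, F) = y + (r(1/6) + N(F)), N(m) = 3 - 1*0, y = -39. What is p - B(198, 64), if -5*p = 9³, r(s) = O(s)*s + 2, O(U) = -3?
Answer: -1113/10 ≈ -111.30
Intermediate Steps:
r(s) = 2 - 3*s (r(s) = -3*s + 2 = 2 - 3*s)
N(m) = 3 (N(m) = 3 + 0 = 3)
p = -729/5 (p = -⅕*9³ = -⅕*729 = -729/5 ≈ -145.80)
B(Q, F) = -69/2 (B(Q, F) = -39 + ((2 - 3/6) + 3) = -39 + ((2 - 3*⅙) + 3) = -39 + ((2 - ½) + 3) = -39 + (3/2 + 3) = -39 + 9/2 = -69/2)
p - B(198, 64) = -729/5 - 1*(-69/2) = -729/5 + 69/2 = -1113/10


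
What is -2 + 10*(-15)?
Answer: -152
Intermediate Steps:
-2 + 10*(-15) = -2 - 150 = -152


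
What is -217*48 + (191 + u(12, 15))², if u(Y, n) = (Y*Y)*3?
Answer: 377713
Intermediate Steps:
u(Y, n) = 3*Y² (u(Y, n) = Y²*3 = 3*Y²)
-217*48 + (191 + u(12, 15))² = -217*48 + (191 + 3*12²)² = -10416 + (191 + 3*144)² = -10416 + (191 + 432)² = -10416 + 623² = -10416 + 388129 = 377713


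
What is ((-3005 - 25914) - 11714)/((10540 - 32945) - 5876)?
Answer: 40633/28281 ≈ 1.4368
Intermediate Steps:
((-3005 - 25914) - 11714)/((10540 - 32945) - 5876) = (-28919 - 11714)/(-22405 - 5876) = -40633/(-28281) = -40633*(-1/28281) = 40633/28281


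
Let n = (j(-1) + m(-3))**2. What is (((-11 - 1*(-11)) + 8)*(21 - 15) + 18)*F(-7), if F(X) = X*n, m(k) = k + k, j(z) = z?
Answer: -22638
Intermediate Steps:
m(k) = 2*k
n = 49 (n = (-1 + 2*(-3))**2 = (-1 - 6)**2 = (-7)**2 = 49)
F(X) = 49*X (F(X) = X*49 = 49*X)
(((-11 - 1*(-11)) + 8)*(21 - 15) + 18)*F(-7) = (((-11 - 1*(-11)) + 8)*(21 - 15) + 18)*(49*(-7)) = (((-11 + 11) + 8)*6 + 18)*(-343) = ((0 + 8)*6 + 18)*(-343) = (8*6 + 18)*(-343) = (48 + 18)*(-343) = 66*(-343) = -22638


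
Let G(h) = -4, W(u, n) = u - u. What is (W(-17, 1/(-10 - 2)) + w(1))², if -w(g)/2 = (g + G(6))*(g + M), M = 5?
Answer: 1296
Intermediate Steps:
W(u, n) = 0
w(g) = -2*(-4 + g)*(5 + g) (w(g) = -2*(g - 4)*(g + 5) = -2*(-4 + g)*(5 + g))
(W(-17, 1/(-10 - 2)) + w(1))² = (0 + (40 - 2*1 - 2*1²))² = (0 + (40 - 2 - 2*1))² = (0 + (40 - 2 - 2))² = (0 + 36)² = 36² = 1296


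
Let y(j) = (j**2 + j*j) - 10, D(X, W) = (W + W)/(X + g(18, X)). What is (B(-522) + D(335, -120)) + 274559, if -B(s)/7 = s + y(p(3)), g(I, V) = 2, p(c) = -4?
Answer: 93705643/337 ≈ 2.7806e+5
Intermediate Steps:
D(X, W) = 2*W/(2 + X) (D(X, W) = (W + W)/(X + 2) = (2*W)/(2 + X) = 2*W/(2 + X))
y(j) = -10 + 2*j**2 (y(j) = (j**2 + j**2) - 10 = 2*j**2 - 10 = -10 + 2*j**2)
B(s) = -154 - 7*s (B(s) = -7*(s + (-10 + 2*(-4)**2)) = -7*(s + (-10 + 2*16)) = -7*(s + (-10 + 32)) = -7*(s + 22) = -7*(22 + s) = -154 - 7*s)
(B(-522) + D(335, -120)) + 274559 = ((-154 - 7*(-522)) + 2*(-120)/(2 + 335)) + 274559 = ((-154 + 3654) + 2*(-120)/337) + 274559 = (3500 + 2*(-120)*(1/337)) + 274559 = (3500 - 240/337) + 274559 = 1179260/337 + 274559 = 93705643/337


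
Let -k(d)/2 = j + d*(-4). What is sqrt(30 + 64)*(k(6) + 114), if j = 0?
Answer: 162*sqrt(94) ≈ 1570.6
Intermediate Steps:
k(d) = 8*d (k(d) = -2*(0 + d*(-4)) = -2*(0 - 4*d) = -(-8)*d = 8*d)
sqrt(30 + 64)*(k(6) + 114) = sqrt(30 + 64)*(8*6 + 114) = sqrt(94)*(48 + 114) = sqrt(94)*162 = 162*sqrt(94)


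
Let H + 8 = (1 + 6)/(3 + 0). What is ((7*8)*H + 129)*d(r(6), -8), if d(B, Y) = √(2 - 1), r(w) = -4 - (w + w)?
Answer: -565/3 ≈ -188.33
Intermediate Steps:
r(w) = -4 - 2*w
d(B, Y) = 1 (d(B, Y) = √1 = 1)
H = -17/3 (H = -8 + (1 + 6)/(3 + 0) = -8 + 7/3 = -17/3 ≈ -5.6667)
((7*8)*H + 129)*d(r(6), -8) = ((7*8)*(-17/3) + 129)*1 = (56*(-17/3) + 129)*1 = (-952/3 + 129)*1 = -565/3*1 = -565/3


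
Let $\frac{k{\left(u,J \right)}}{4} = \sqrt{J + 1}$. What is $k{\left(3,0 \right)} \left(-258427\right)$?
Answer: $-1033708$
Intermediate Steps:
$k{\left(u,J \right)} = 4 \sqrt{1 + J}$ ($k{\left(u,J \right)} = 4 \sqrt{J + 1} = 4 \sqrt{1 + J}$)
$k{\left(3,0 \right)} \left(-258427\right) = 4 \sqrt{1 + 0} \left(-258427\right) = 4 \sqrt{1} \left(-258427\right) = 4 \cdot 1 \left(-258427\right) = 4 \left(-258427\right) = -1033708$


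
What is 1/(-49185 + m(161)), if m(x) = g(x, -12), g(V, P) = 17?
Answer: -1/49168 ≈ -2.0338e-5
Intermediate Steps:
m(x) = 17
1/(-49185 + m(161)) = 1/(-49185 + 17) = 1/(-49168) = -1/49168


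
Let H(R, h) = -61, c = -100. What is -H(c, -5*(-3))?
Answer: 61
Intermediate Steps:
-H(c, -5*(-3)) = -1*(-61) = 61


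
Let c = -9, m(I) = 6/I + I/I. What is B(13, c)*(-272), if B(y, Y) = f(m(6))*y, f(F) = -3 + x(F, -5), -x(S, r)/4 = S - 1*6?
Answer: -45968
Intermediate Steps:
m(I) = 1 + 6/I (m(I) = 6/I + 1 = 1 + 6/I)
x(S, r) = 24 - 4*S (x(S, r) = -4*(S - 1*6) = -4*(S - 6) = -4*(-6 + S) = 24 - 4*S)
f(F) = 21 - 4*F (f(F) = -3 + (24 - 4*F) = 21 - 4*F)
B(y, Y) = 13*y (B(y, Y) = (21 - 4*(6 + 6)/6)*y = (21 - 2*12/3)*y = (21 - 4*2)*y = (21 - 8)*y = 13*y)
B(13, c)*(-272) = (13*13)*(-272) = 169*(-272) = -45968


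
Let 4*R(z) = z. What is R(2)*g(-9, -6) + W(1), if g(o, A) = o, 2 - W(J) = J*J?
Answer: -7/2 ≈ -3.5000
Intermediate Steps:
W(J) = 2 - J² (W(J) = 2 - J*J = 2 - J²)
R(z) = z/4
R(2)*g(-9, -6) + W(1) = ((¼)*2)*(-9) + (2 - 1*1²) = (½)*(-9) + (2 - 1*1) = -9/2 + (2 - 1) = -9/2 + 1 = -7/2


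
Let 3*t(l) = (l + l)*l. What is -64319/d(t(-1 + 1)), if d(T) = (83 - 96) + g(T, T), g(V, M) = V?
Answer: 64319/13 ≈ 4947.6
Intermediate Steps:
t(l) = 2*l**2/3 (t(l) = ((l + l)*l)/3 = ((2*l)*l)/3 = (2*l**2)/3 = 2*l**2/3)
d(T) = -13 + T (d(T) = (83 - 96) + T = -13 + T)
-64319/d(t(-1 + 1)) = -64319/(-13 + 2*(-1 + 1)**2/3) = -64319/(-13 + (2/3)*0**2) = -64319/(-13 + (2/3)*0) = -64319/(-13 + 0) = -64319/(-13) = -64319*(-1/13) = 64319/13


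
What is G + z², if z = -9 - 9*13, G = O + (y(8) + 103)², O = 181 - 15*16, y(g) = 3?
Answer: 27053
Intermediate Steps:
O = -59 (O = 181 - 240 = -59)
G = 11177 (G = -59 + (3 + 103)² = -59 + 106² = -59 + 11236 = 11177)
z = -126 (z = -9 - 117 = -126)
G + z² = 11177 + (-126)² = 11177 + 15876 = 27053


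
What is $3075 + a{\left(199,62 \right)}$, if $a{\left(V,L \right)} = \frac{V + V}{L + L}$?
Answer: $\frac{190849}{62} \approx 3078.2$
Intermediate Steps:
$a{\left(V,L \right)} = \frac{V}{L}$ ($a{\left(V,L \right)} = \frac{2 V}{2 L} = 2 V \frac{1}{2 L} = \frac{V}{L}$)
$3075 + a{\left(199,62 \right)} = 3075 + \frac{199}{62} = \frac{190849}{62}$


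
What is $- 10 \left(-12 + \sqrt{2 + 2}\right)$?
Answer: $100$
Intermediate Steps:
$- 10 \left(-12 + \sqrt{2 + 2}\right) = - 10 \left(-12 + \sqrt{4}\right) = - 10 \left(-12 + 2\right) = \left(-10\right) \left(-10\right) = 100$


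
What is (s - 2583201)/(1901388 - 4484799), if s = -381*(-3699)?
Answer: 391294/861137 ≈ 0.45439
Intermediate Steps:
s = 1409319
(s - 2583201)/(1901388 - 4484799) = (1409319 - 2583201)/(1901388 - 4484799) = -1173882/(-2583411) = -1173882*(-1/2583411) = 391294/861137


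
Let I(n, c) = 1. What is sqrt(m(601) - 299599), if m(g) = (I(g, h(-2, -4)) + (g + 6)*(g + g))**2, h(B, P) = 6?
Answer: sqrt(532337748626) ≈ 7.2962e+5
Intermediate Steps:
m(g) = (1 + 2*g*(6 + g))**2 (m(g) = (1 + (g + 6)*(g + g))**2 = (1 + (6 + g)*(2*g))**2 = (1 + 2*g*(6 + g))**2)
sqrt(m(601) - 299599) = sqrt((1 + 2*601**2 + 12*601)**2 - 299599) = sqrt((1 + 2*361201 + 7212)**2 - 299599) = sqrt((1 + 722402 + 7212)**2 - 299599) = sqrt(729615**2 - 299599) = sqrt(532338048225 - 299599) = sqrt(532337748626)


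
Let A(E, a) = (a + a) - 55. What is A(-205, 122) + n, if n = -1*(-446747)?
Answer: 446936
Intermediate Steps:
A(E, a) = -55 + 2*a (A(E, a) = 2*a - 55 = -55 + 2*a)
n = 446747
A(-205, 122) + n = (-55 + 2*122) + 446747 = (-55 + 244) + 446747 = 189 + 446747 = 446936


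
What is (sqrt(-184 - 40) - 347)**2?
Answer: 120185 - 2776*I*sqrt(14) ≈ 1.2019e+5 - 10387.0*I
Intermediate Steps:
(sqrt(-184 - 40) - 347)**2 = (sqrt(-224) - 347)**2 = (4*I*sqrt(14) - 347)**2 = (-347 + 4*I*sqrt(14))**2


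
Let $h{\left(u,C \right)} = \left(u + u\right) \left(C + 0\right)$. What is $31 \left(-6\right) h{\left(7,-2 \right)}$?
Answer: $5208$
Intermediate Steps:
$h{\left(u,C \right)} = 2 C u$ ($h{\left(u,C \right)} = 2 u C = 2 C u$)
$31 \left(-6\right) h{\left(7,-2 \right)} = 31 \left(-6\right) 2 \left(-2\right) 7 = \left(-186\right) \left(-28\right) = 5208$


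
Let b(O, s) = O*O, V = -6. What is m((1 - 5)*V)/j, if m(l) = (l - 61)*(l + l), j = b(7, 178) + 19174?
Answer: -1776/19223 ≈ -0.092389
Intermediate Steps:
b(O, s) = O²
j = 19223 (j = 7² + 19174 = 49 + 19174 = 19223)
m(l) = 2*l*(-61 + l) (m(l) = (-61 + l)*(2*l) = 2*l*(-61 + l))
m((1 - 5)*V)/j = (2*((1 - 5)*(-6))*(-61 + (1 - 5)*(-6)))/19223 = (2*(-4*(-6))*(-61 - 4*(-6)))*(1/19223) = (2*24*(-61 + 24))*(1/19223) = (2*24*(-37))*(1/19223) = -1776*1/19223 = -1776/19223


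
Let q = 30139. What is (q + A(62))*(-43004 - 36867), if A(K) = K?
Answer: -2412184071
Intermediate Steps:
(q + A(62))*(-43004 - 36867) = (30139 + 62)*(-43004 - 36867) = 30201*(-79871) = -2412184071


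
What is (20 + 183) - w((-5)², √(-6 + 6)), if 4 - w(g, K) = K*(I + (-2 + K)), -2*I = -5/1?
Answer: 199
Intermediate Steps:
I = 5/2 (I = -(-5)/(2*1) = -(-5)/2 = -½*(-5) = 5/2 ≈ 2.5000)
w(g, K) = 4 - K*(½ + K) (w(g, K) = 4 - K*(5/2 + (-2 + K)) = 4 - K*(½ + K))
(20 + 183) - w((-5)², √(-6 + 6)) = (20 + 183) - (4 - (√(-6 + 6))² - √(-6 + 6)/2) = 203 - (4 - (√0)² - √0/2) = 203 - (4 - 1*0² - ½*0) = 203 - (4 - 1*0 + 0) = 203 - (4 + 0 + 0) = 203 - 1*4 = 203 - 4 = 199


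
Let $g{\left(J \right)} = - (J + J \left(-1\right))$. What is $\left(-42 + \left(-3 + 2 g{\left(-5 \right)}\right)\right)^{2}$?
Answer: $2025$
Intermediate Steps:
$g{\left(J \right)} = 0$ ($g{\left(J \right)} = - (J - J) = \left(-1\right) 0 = 0$)
$\left(-42 + \left(-3 + 2 g{\left(-5 \right)}\right)\right)^{2} = \left(-42 + \left(-3 + 2 \cdot 0\right)\right)^{2} = \left(-42 + \left(-3 + 0\right)\right)^{2} = \left(-42 - 3\right)^{2} = \left(-45\right)^{2} = 2025$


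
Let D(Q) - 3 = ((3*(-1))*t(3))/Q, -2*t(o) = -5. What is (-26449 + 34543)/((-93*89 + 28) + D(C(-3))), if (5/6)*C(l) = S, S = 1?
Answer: -10792/11003 ≈ -0.98082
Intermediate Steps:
C(l) = 6/5 (C(l) = (6/5)*1 = 6/5)
t(o) = 5/2 (t(o) = -½*(-5) = 5/2)
D(Q) = 3 - 15/(2*Q) (D(Q) = 3 + ((3*(-1))*(5/2))/Q = 3 + (-3*5/2)/Q = 3 - 15/(2*Q))
(-26449 + 34543)/((-93*89 + 28) + D(C(-3))) = (-26449 + 34543)/((-93*89 + 28) + (3 - 15/(2*6/5))) = 8094/((-8277 + 28) + (3 - 15/2*⅚)) = 8094/(-8249 + (3 - 25/4)) = 8094/(-8249 - 13/4) = 8094/(-33009/4) = 8094*(-4/33009) = -10792/11003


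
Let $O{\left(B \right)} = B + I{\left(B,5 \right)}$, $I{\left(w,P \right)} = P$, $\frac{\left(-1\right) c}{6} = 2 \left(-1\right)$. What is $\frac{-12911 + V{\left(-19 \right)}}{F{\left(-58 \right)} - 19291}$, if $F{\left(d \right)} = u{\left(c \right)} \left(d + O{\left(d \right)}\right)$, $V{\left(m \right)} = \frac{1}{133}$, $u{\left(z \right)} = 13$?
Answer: $\frac{858581}{1378811} \approx 0.6227$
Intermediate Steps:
$c = 12$ ($c = - 6 \cdot 2 \left(-1\right) = \left(-6\right) \left(-2\right) = 12$)
$O{\left(B \right)} = 5 + B$ ($O{\left(B \right)} = B + 5 = 5 + B$)
$V{\left(m \right)} = \frac{1}{133}$
$F{\left(d \right)} = 65 + 26 d$ ($F{\left(d \right)} = 13 \left(d + \left(5 + d\right)\right) = 13 \left(5 + 2 d\right) = 65 + 26 d$)
$\frac{-12911 + V{\left(-19 \right)}}{F{\left(-58 \right)} - 19291} = \frac{-12911 + \frac{1}{133}}{\left(65 + 26 \left(-58\right)\right) - 19291} = - \frac{1717162}{133 \left(\left(65 - 1508\right) - 19291\right)} = - \frac{1717162}{133 \left(-1443 - 19291\right)} = - \frac{1717162}{133 \left(-20734\right)} = \left(- \frac{1717162}{133}\right) \left(- \frac{1}{20734}\right) = \frac{858581}{1378811}$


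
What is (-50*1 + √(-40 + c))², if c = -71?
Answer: (50 - I*√111)² ≈ 2389.0 - 1053.6*I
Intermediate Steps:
(-50*1 + √(-40 + c))² = (-50*1 + √(-40 - 71))² = (-50 + √(-111))² = (-50 + I*√111)²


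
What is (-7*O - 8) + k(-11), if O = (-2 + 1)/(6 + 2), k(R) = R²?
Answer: 911/8 ≈ 113.88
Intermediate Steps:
O = -⅛ (O = -1/8 = -1*⅛ = -⅛ ≈ -0.12500)
(-7*O - 8) + k(-11) = (-7*(-⅛) - 8) + (-11)² = (7/8 - 8) + 121 = -57/8 + 121 = 911/8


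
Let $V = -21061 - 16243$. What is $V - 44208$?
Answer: $-81512$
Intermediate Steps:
$V = -37304$ ($V = -21061 - 16243 = -37304$)
$V - 44208 = -37304 - 44208 = -81512$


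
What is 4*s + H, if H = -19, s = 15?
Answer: 41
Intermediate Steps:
4*s + H = 4*15 - 19 = 60 - 19 = 41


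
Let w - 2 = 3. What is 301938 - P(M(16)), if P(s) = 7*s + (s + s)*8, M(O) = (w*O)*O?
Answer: 272498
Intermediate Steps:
w = 5 (w = 2 + 3 = 5)
M(O) = 5*O² (M(O) = (5*O)*O = 5*O²)
P(s) = 23*s (P(s) = 7*s + (2*s)*8 = 7*s + 16*s = 23*s)
301938 - P(M(16)) = 301938 - 23*5*16² = 301938 - 23*5*256 = 301938 - 23*1280 = 301938 - 1*29440 = 301938 - 29440 = 272498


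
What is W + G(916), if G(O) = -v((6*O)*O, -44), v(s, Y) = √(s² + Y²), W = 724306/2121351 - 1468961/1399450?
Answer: -161734758047/228363435150 - 4*√1584033685177 ≈ -5.0343e+6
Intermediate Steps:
W = -161734758047/228363435150 (W = 724306*(1/2121351) - 1468961*1/1399450 = 724306/2121351 - 112997/107650 = -161734758047/228363435150 ≈ -0.70823)
v(s, Y) = √(Y² + s²)
G(O) = -√(1936 + 36*O⁴) (G(O) = -√((-44)² + ((6*O)*O)²) = -√(1936 + (6*O²)²) = -√(1936 + 36*O⁴))
W + G(916) = -161734758047/228363435150 - 2*√(484 + 9*916⁴) = -161734758047/228363435150 - 2*√(484 + 9*704014971136) = -161734758047/228363435150 - 2*√(484 + 6336134740224) = -161734758047/228363435150 - 4*√1584033685177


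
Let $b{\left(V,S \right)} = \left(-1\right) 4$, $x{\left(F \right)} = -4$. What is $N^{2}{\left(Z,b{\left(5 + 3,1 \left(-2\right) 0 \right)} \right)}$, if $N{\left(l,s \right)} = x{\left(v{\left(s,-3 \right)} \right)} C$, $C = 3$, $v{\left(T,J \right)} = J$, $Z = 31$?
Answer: $144$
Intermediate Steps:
$b{\left(V,S \right)} = -4$
$N{\left(l,s \right)} = -12$ ($N{\left(l,s \right)} = \left(-4\right) 3 = -12$)
$N^{2}{\left(Z,b{\left(5 + 3,1 \left(-2\right) 0 \right)} \right)} = \left(-12\right)^{2} = 144$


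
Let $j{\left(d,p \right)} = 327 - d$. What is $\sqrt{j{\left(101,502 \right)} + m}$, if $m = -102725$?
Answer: $i \sqrt{102499} \approx 320.15 i$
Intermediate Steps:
$\sqrt{j{\left(101,502 \right)} + m} = \sqrt{\left(327 - 101\right) - 102725} = \sqrt{226 - 102725} = \sqrt{-102499} = i \sqrt{102499}$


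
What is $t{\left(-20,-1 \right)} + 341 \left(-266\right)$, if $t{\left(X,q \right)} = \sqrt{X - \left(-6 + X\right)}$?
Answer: $-90706 + \sqrt{6} \approx -90704.0$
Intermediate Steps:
$t{\left(X,q \right)} = \sqrt{6}$
$t{\left(-20,-1 \right)} + 341 \left(-266\right) = \sqrt{6} + 341 \left(-266\right) = \sqrt{6} - 90706 = -90706 + \sqrt{6}$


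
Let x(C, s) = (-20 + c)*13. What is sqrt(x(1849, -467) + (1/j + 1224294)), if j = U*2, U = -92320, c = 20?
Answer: sqrt(652164763398715)/23080 ≈ 1106.5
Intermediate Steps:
x(C, s) = 0 (x(C, s) = (-20 + 20)*13 = 0*13 = 0)
j = -184640 (j = -92320*2 = -184640)
sqrt(x(1849, -467) + (1/j + 1224294)) = sqrt(0 + (1/(-184640) + 1224294)) = sqrt(0 + (-1/184640 + 1224294)) = sqrt(0 + 226053644159/184640) = sqrt(226053644159/184640) = sqrt(652164763398715)/23080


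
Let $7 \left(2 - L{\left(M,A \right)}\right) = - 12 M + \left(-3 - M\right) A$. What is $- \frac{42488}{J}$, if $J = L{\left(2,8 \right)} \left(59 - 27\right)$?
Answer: $- \frac{37177}{312} \approx -119.16$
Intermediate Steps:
$L{\left(M,A \right)} = 2 + \frac{12 M}{7} - \frac{A \left(-3 - M\right)}{7}$ ($L{\left(M,A \right)} = 2 - \frac{- 12 M + \left(-3 - M\right) A}{7} = 2 - \frac{- 12 M + A \left(-3 - M\right)}{7} = 2 - \left(- \frac{12 M}{7} + \frac{A \left(-3 - M\right)}{7}\right) = 2 + \frac{12 M}{7} - \frac{A \left(-3 - M\right)}{7}$)
$J = \frac{2496}{7}$ ($J = \left(2 + \frac{3}{7} \cdot 8 + \frac{12}{7} \cdot 2 + \frac{1}{7} \cdot 8 \cdot 2\right) \left(59 - 27\right) = \left(2 + \frac{24}{7} + \frac{24}{7} + \frac{16}{7}\right) 32 = \frac{78}{7} \cdot 32 = \frac{2496}{7} \approx 356.57$)
$- \frac{42488}{J} = - \frac{42488}{\frac{2496}{7}} = \left(-42488\right) \frac{7}{2496} = - \frac{37177}{312}$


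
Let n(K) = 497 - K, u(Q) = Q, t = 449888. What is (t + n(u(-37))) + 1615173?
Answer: 2065595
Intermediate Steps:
(t + n(u(-37))) + 1615173 = (449888 + (497 - 1*(-37))) + 1615173 = (449888 + (497 + 37)) + 1615173 = (449888 + 534) + 1615173 = 450422 + 1615173 = 2065595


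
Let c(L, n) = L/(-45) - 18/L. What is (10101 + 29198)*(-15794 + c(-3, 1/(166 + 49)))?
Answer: -9306749881/15 ≈ -6.2045e+8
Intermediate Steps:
c(L, n) = -18/L - L/45 (c(L, n) = L*(-1/45) - 18/L = -L/45 - 18/L = -18/L - L/45)
(10101 + 29198)*(-15794 + c(-3, 1/(166 + 49))) = (10101 + 29198)*(-15794 + (-18/(-3) - 1/45*(-3))) = 39299*(-15794 + (-18*(-⅓) + 1/15)) = 39299*(-15794 + (6 + 1/15)) = 39299*(-15794 + 91/15) = 39299*(-236819/15) = -9306749881/15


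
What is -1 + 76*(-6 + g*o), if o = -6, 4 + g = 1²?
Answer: 911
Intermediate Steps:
g = -3 (g = -4 + 1² = -4 + 1 = -3)
-1 + 76*(-6 + g*o) = -1 + 76*(-6 - 3*(-6)) = -1 + 76*(-6 + 18) = -1 + 76*12 = -1 + 912 = 911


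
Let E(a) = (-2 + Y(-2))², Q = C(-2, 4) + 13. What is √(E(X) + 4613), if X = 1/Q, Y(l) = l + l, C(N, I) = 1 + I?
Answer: √4649 ≈ 68.184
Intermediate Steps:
Y(l) = 2*l
Q = 18 (Q = (1 + 4) + 13 = 5 + 13 = 18)
X = 1/18 ≈ 0.055556
E(a) = 36 (E(a) = (-2 + 2*(-2))² = (-2 - 4)² = (-6)² = 36)
√(E(X) + 4613) = √(36 + 4613) = √4649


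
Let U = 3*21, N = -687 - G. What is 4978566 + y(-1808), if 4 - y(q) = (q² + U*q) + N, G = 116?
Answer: 1824413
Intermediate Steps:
N = -803 (N = -687 - 1*116 = -687 - 116 = -803)
U = 63
y(q) = 807 - q² - 63*q (y(q) = 4 - ((q² + 63*q) - 803) = 4 - (-803 + q² + 63*q) = 4 + (803 - q² - 63*q) = 807 - q² - 63*q)
4978566 + y(-1808) = 4978566 + (807 - 1*(-1808)² - 63*(-1808)) = 4978566 + (807 - 1*3268864 + 113904) = 4978566 + (807 - 3268864 + 113904) = 4978566 - 3154153 = 1824413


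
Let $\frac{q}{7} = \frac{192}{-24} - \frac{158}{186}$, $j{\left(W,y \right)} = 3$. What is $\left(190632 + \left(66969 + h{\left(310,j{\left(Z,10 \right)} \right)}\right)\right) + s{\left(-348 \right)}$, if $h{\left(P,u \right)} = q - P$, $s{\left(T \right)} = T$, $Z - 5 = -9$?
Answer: $\frac{23889938}{93} \approx 2.5688 \cdot 10^{5}$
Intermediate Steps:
$Z = -4$ ($Z = 5 - 9 = -4$)
$q = - \frac{5761}{93}$ ($q = 7 \left(\frac{192}{-24} - \frac{158}{186}\right) = 7 \left(192 \left(- \frac{1}{24}\right) - \frac{79}{93}\right) = 7 \left(-8 - \frac{79}{93}\right) = 7 \left(- \frac{823}{93}\right) = - \frac{5761}{93} \approx -61.946$)
$h{\left(P,u \right)} = - \frac{5761}{93} - P$
$\left(190632 + \left(66969 + h{\left(310,j{\left(Z,10 \right)} \right)}\right)\right) + s{\left(-348 \right)} = \left(190632 + \left(66969 - \frac{34591}{93}\right)\right) - 348 = \left(190632 + \frac{6193526}{93}\right) - 348 = \frac{23922302}{93} - 348 = \frac{23889938}{93}$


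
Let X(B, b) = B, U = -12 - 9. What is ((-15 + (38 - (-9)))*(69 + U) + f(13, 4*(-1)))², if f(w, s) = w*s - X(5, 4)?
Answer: 2187441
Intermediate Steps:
U = -21
f(w, s) = -5 + s*w (f(w, s) = w*s - 1*5 = s*w - 5 = -5 + s*w)
((-15 + (38 - (-9)))*(69 + U) + f(13, 4*(-1)))² = ((-15 + (38 - (-9)))*(69 - 21) + (-5 + (4*(-1))*13))² = ((-15 + (38 - 1*(-9)))*48 + (-5 - 4*13))² = ((-15 + (38 + 9))*48 + (-5 - 52))² = ((-15 + 47)*48 - 57)² = (32*48 - 57)² = (1536 - 57)² = 1479² = 2187441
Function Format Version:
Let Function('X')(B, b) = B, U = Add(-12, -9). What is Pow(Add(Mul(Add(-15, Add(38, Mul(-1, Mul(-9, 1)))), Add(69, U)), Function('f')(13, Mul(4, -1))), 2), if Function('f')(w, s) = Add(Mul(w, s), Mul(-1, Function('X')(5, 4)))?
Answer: 2187441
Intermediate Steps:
U = -21
Function('f')(w, s) = Add(-5, Mul(s, w)) (Function('f')(w, s) = Add(Mul(w, s), Mul(-1, 5)) = Add(Mul(s, w), -5) = Add(-5, Mul(s, w)))
Pow(Add(Mul(Add(-15, Add(38, Mul(-1, Mul(-9, 1)))), Add(69, U)), Function('f')(13, Mul(4, -1))), 2) = Pow(Add(Mul(Add(-15, Add(38, Mul(-1, Mul(-9, 1)))), Add(69, -21)), Add(-5, Mul(Mul(4, -1), 13))), 2) = Pow(Add(Mul(Add(-15, Add(38, Mul(-1, -9))), 48), Add(-5, Mul(-4, 13))), 2) = Pow(Add(Mul(Add(-15, Add(38, 9)), 48), Add(-5, -52)), 2) = Pow(Add(Mul(Add(-15, 47), 48), -57), 2) = Pow(Add(Mul(32, 48), -57), 2) = Pow(Add(1536, -57), 2) = Pow(1479, 2) = 2187441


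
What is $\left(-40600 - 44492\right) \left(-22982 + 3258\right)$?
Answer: $1678354608$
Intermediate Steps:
$\left(-40600 - 44492\right) \left(-22982 + 3258\right) = \left(-85092\right) \left(-19724\right) = 1678354608$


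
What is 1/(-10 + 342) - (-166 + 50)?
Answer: 38513/332 ≈ 116.00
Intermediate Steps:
1/(-10 + 342) - (-166 + 50) = 1/332 - 1*(-116) = 1/332 + 116 = 38513/332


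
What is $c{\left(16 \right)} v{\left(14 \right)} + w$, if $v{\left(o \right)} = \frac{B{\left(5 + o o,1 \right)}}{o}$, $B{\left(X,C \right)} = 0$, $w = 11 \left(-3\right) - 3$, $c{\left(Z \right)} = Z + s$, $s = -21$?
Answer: $-36$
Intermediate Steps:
$c{\left(Z \right)} = -21 + Z$ ($c{\left(Z \right)} = Z - 21 = -21 + Z$)
$w = -36$ ($w = -33 - 3 = -36$)
$v{\left(o \right)} = 0$ ($v{\left(o \right)} = \frac{0}{o} = 0$)
$c{\left(16 \right)} v{\left(14 \right)} + w = \left(-21 + 16\right) 0 - 36 = \left(-5\right) 0 - 36 = 0 - 36 = -36$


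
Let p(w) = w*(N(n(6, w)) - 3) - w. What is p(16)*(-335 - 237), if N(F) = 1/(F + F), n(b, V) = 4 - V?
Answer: 110968/3 ≈ 36989.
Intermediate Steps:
N(F) = 1/(2*F)
p(w) = -w + w*(-3 + 1/(2*(4 - w))) (p(w) = w*(1/(2*(4 - w)) - 3) - w = w*(-3 + 1/(2*(4 - w))) - w = -w + w*(-3 + 1/(2*(4 - w))))
p(16)*(-335 - 237) = ((1/2)*16*(31 - 8*16)/(-4 + 16))*(-335 - 237) = ((1/2)*16*(31 - 128)/12)*(-572) = ((1/2)*16*(1/12)*(-97))*(-572) = -194/3*(-572) = 110968/3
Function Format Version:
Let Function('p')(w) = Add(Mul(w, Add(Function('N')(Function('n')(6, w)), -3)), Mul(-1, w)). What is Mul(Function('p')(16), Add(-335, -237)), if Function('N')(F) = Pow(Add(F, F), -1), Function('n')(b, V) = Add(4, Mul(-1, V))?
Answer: Rational(110968, 3) ≈ 36989.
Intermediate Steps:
Function('N')(F) = Mul(Rational(1, 2), Pow(F, -1)) (Function('N')(F) = Pow(Mul(2, F), -1) = Mul(Rational(1, 2), Pow(F, -1)))
Function('p')(w) = Add(Mul(-1, w), Mul(w, Add(-3, Mul(Rational(1, 2), Pow(Add(4, Mul(-1, w)), -1))))) (Function('p')(w) = Add(Mul(w, Add(Mul(Rational(1, 2), Pow(Add(4, Mul(-1, w)), -1)), -3)), Mul(-1, w)) = Add(Mul(w, Add(-3, Mul(Rational(1, 2), Pow(Add(4, Mul(-1, w)), -1)))), Mul(-1, w)) = Add(Mul(-1, w), Mul(w, Add(-3, Mul(Rational(1, 2), Pow(Add(4, Mul(-1, w)), -1))))))
Mul(Function('p')(16), Add(-335, -237)) = Mul(Mul(Rational(1, 2), 16, Pow(Add(-4, 16), -1), Add(31, Mul(-8, 16))), Add(-335, -237)) = Mul(Mul(Rational(1, 2), 16, Pow(12, -1), Add(31, -128)), -572) = Mul(Mul(Rational(1, 2), 16, Rational(1, 12), -97), -572) = Mul(Rational(-194, 3), -572) = Rational(110968, 3)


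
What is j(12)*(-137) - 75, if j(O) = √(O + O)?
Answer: -75 - 274*√6 ≈ -746.16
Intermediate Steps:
j(O) = √2*√O (j(O) = √(2*O) = √2*√O)
j(12)*(-137) - 75 = (√2*√12)*(-137) - 75 = (√2*(2*√3))*(-137) - 75 = (2*√6)*(-137) - 75 = -274*√6 - 75 = -75 - 274*√6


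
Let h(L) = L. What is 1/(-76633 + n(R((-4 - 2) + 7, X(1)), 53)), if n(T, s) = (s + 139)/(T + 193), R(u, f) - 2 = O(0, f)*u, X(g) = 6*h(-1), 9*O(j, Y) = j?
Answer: -65/4981081 ≈ -1.3049e-5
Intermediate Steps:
O(j, Y) = j/9
X(g) = -6 (X(g) = 6*(-1) = -6)
R(u, f) = 2 (R(u, f) = 2 + ((1/9)*0)*u = 2 + 0*u = 2 + 0 = 2)
n(T, s) = (139 + s)/(193 + T)
1/(-76633 + n(R((-4 - 2) + 7, X(1)), 53)) = 1/(-76633 + (139 + 53)/(193 + 2)) = 1/(-76633 + 192/195) = 1/(-76633 + (1/195)*192) = 1/(-76633 + 64/65) = 1/(-4981081/65) = -65/4981081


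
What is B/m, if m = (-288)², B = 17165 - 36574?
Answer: -19409/82944 ≈ -0.23400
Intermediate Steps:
B = -19409
m = 82944
B/m = -19409/82944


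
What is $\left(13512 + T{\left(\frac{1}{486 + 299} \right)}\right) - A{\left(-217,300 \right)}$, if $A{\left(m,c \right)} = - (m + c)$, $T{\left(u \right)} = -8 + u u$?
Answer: $\frac{8372649076}{616225} \approx 13587.0$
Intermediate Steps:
$T{\left(u \right)} = -8 + u^{2}$
$A{\left(m,c \right)} = - c - m$ ($A{\left(m,c \right)} = - (c + m) = - c - m$)
$\left(13512 + T{\left(\frac{1}{486 + 299} \right)}\right) - A{\left(-217,300 \right)} = \left(13512 - \left(8 - \left(\frac{1}{486 + 299}\right)^{2}\right)\right) - \left(\left(-1\right) 300 - -217\right) = \left(13512 - \left(8 - \left(\frac{1}{785}\right)^{2}\right)\right) - \left(-300 + 217\right) = \left(13512 - \left(8 - \left(\frac{1}{785}\right)^{2}\right)\right) - -83 = \left(13512 + \left(-8 + \frac{1}{616225}\right)\right) + 83 = \left(13512 - \frac{4929799}{616225}\right) + 83 = \frac{8321502401}{616225} + 83 = \frac{8372649076}{616225}$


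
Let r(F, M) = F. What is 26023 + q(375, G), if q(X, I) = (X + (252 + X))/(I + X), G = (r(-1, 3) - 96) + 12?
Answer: 3773836/145 ≈ 26026.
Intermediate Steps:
G = -85 (G = (-1 - 96) + 12 = -97 + 12 = -85)
q(X, I) = (252 + 2*X)/(I + X)
26023 + q(375, G) = 26023 + 2*(126 + 375)/(-85 + 375) = 26023 + 2*501/290 = 26023 + 2*(1/290)*501 = 26023 + 501/145 = 3773836/145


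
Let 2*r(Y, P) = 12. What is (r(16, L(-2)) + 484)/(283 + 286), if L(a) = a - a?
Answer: 490/569 ≈ 0.86116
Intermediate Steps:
L(a) = 0
r(Y, P) = 6 (r(Y, P) = (1/2)*12 = 6)
(r(16, L(-2)) + 484)/(283 + 286) = (6 + 484)/(283 + 286) = 490/569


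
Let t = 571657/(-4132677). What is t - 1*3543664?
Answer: -14644819280185/4132677 ≈ -3.5437e+6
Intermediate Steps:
t = -571657/4132677 (t = 571657*(-1/4132677) = -571657/4132677 ≈ -0.13833)
t - 1*3543664 = -571657/4132677 - 1*3543664 = -571657/4132677 - 3543664 = -14644819280185/4132677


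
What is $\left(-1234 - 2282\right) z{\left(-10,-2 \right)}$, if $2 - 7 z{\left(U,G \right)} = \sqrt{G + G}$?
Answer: $- \frac{7032}{7} + \frac{7032 i}{7} \approx -1004.6 + 1004.6 i$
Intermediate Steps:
$z{\left(U,G \right)} = \frac{2}{7} - \frac{\sqrt{2} \sqrt{G}}{7}$ ($z{\left(U,G \right)} = \frac{2}{7} - \frac{\sqrt{G + G}}{7} = \frac{2}{7} - \frac{\sqrt{2 G}}{7} = \frac{2}{7} - \frac{\sqrt{2} \sqrt{G}}{7}$)
$\left(-1234 - 2282\right) z{\left(-10,-2 \right)} = \left(-1234 - 2282\right) \left(\frac{2}{7} - \frac{\sqrt{2} \sqrt{-2}}{7}\right) = - 3516 \left(\frac{2}{7} - \frac{\sqrt{2} i \sqrt{2}}{7}\right) = - 3516 \left(\frac{2}{7} - \frac{2 i}{7}\right) = - \frac{7032}{7} + \frac{7032 i}{7}$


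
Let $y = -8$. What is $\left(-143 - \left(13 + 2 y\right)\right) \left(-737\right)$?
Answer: $103180$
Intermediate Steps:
$\left(-143 - \left(13 + 2 y\right)\right) \left(-737\right) = \left(-143 - -3\right) \left(-737\right) = \left(-143 + \left(16 - 13\right)\right) \left(-737\right) = \left(-143 + 3\right) \left(-737\right) = \left(-140\right) \left(-737\right) = 103180$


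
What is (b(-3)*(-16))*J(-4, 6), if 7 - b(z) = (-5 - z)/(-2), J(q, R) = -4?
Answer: 384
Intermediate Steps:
b(z) = 9/2 - z/2 (b(z) = 7 - (-5 - z)/(-2) = 7 - (-5 - z)*(-1)/2 = 7 - (5/2 + z/2) = 7 + (-5/2 - z/2) = 9/2 - z/2)
(b(-3)*(-16))*J(-4, 6) = ((9/2 - 1/2*(-3))*(-16))*(-4) = ((9/2 + 3/2)*(-16))*(-4) = (6*(-16))*(-4) = -96*(-4) = 384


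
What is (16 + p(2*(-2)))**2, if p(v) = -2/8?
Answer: 3969/16 ≈ 248.06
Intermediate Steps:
p(v) = -1/4 (p(v) = -2*1/8 = -1/4)
(16 + p(2*(-2)))**2 = (16 - 1/4)**2 = (63/4)**2 = 3969/16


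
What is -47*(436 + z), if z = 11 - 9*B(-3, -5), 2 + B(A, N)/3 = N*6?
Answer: -61617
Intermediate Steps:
B(A, N) = -6 + 18*N (B(A, N) = -6 + 3*(N*6) = -6 + 3*(6*N) = -6 + 18*N)
z = 875 (z = 11 - 9*(-6 + 18*(-5)) = 11 - 9*(-6 - 90) = 11 - 9*(-96) = 11 + 864 = 875)
-47*(436 + z) = -47*(436 + 875) = -47*1311 = -61617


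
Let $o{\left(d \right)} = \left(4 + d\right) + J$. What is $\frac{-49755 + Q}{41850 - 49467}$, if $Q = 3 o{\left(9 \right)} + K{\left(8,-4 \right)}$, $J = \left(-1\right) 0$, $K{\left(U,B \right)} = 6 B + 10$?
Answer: $\frac{49730}{7617} \approx 6.5288$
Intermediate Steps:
$K{\left(U,B \right)} = 10 + 6 B$
$J = 0$
$o{\left(d \right)} = 4 + d$ ($o{\left(d \right)} = \left(4 + d\right) + 0 = 4 + d$)
$Q = 25$ ($Q = 3 \left(4 + 9\right) + \left(10 + 6 \left(-4\right)\right) = 3 \cdot 13 + \left(10 - 24\right) = 39 - 14 = 25$)
$\frac{-49755 + Q}{41850 - 49467} = \frac{-49755 + 25}{41850 - 49467} = - \frac{49730}{-7617} = \left(-49730\right) \left(- \frac{1}{7617}\right) = \frac{49730}{7617}$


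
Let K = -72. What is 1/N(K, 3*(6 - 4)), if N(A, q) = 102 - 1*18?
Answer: 1/84 ≈ 0.011905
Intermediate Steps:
N(A, q) = 84 (N(A, q) = 102 - 18 = 84)
1/N(K, 3*(6 - 4)) = 1/84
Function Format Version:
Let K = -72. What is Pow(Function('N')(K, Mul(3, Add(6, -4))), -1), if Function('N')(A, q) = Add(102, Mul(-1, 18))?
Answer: Rational(1, 84) ≈ 0.011905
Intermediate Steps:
Function('N')(A, q) = 84 (Function('N')(A, q) = Add(102, -18) = 84)
Pow(Function('N')(K, Mul(3, Add(6, -4))), -1) = Pow(84, -1) = Rational(1, 84)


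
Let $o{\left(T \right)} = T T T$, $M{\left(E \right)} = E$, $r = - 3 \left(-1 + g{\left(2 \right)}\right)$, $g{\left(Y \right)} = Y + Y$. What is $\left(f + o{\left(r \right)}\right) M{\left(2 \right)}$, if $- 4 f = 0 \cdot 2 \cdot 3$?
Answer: $-1458$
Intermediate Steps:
$g{\left(Y \right)} = 2 Y$
$r = -9$ ($r = - 3 \left(-1 + 2 \cdot 2\right) = - 3 \left(-1 + 4\right) = \left(-3\right) 3 = -9$)
$o{\left(T \right)} = T^{3}$ ($o{\left(T \right)} = T^{2} T = T^{3}$)
$f = 0$ ($f = - \frac{0 \cdot 2 \cdot 3}{4} = - \frac{0 \cdot 3}{4} = \left(- \frac{1}{4}\right) 0 = 0$)
$\left(f + o{\left(r \right)}\right) M{\left(2 \right)} = \left(0 + \left(-9\right)^{3}\right) 2 = \left(0 - 729\right) 2 = \left(-729\right) 2 = -1458$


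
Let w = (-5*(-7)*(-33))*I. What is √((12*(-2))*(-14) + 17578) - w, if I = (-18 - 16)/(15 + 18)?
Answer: -1190 + 13*√106 ≈ -1056.2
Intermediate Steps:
I = -34/33 ≈ -1.0303
w = 1190 (w = (-5*(-7)*(-33))*(-34/33) = (35*(-33))*(-34/33) = -1155*(-34/33) = 1190)
√((12*(-2))*(-14) + 17578) - w = √((12*(-2))*(-14) + 17578) - 1*1190 = √(-24*(-14) + 17578) - 1190 = √(336 + 17578) - 1190 = √17914 - 1190 = 13*√106 - 1190 = -1190 + 13*√106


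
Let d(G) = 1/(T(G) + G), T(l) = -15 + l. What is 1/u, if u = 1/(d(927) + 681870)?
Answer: 1253958931/1839 ≈ 6.8187e+5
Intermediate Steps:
d(G) = 1/(-15 + 2*G) (d(G) = 1/((-15 + G) + G) = 1/(-15 + 2*G))
u = 1839/1253958931 (u = 1/(1/(-15 + 2*927) + 681870) = 1/(1/(-15 + 1854) + 681870) = 1/(1/1839 + 681870) = 1/(1253958931/1839) = 1839/1253958931 ≈ 1.4666e-6)
1/u = 1/(1839/1253958931) = 1253958931/1839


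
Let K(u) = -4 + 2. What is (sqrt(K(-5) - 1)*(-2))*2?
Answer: -4*I*sqrt(3) ≈ -6.9282*I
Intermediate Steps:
K(u) = -2
(sqrt(K(-5) - 1)*(-2))*2 = (sqrt(-2 - 1)*(-2))*2 = (sqrt(-3)*(-2))*2 = ((I*sqrt(3))*(-2))*2 = -2*I*sqrt(3)*2 = -4*I*sqrt(3)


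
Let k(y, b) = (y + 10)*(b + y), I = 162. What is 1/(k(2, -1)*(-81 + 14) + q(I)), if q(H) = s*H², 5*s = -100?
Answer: -1/525684 ≈ -1.9023e-6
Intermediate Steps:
s = -20 (s = (⅕)*(-100) = -20)
k(y, b) = (10 + y)*(b + y)
q(H) = -20*H²
1/(k(2, -1)*(-81 + 14) + q(I)) = 1/((2² + 10*(-1) + 10*2 - 1*2)*(-81 + 14) - 20*162²) = 1/((4 - 10 + 20 - 2)*(-67) - 20*26244) = 1/(12*(-67) - 524880) = 1/(-804 - 524880) = 1/(-525684) = -1/525684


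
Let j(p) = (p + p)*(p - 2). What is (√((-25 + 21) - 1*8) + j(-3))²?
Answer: 888 + 120*I*√3 ≈ 888.0 + 207.85*I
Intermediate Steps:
j(p) = 2*p*(-2 + p) (j(p) = (2*p)*(-2 + p) = 2*p*(-2 + p))
(√((-25 + 21) - 1*8) + j(-3))² = (√((-25 + 21) - 1*8) + 2*(-3)*(-2 - 3))² = (√(-4 - 8) + 2*(-3)*(-5))² = (√(-12) + 30)² = (2*I*√3 + 30)² = (30 + 2*I*√3)²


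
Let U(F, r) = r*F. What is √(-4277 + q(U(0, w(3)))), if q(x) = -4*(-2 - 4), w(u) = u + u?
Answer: I*√4253 ≈ 65.215*I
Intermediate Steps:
w(u) = 2*u
U(F, r) = F*r
q(x) = 24 (q(x) = -4*(-6) = 24)
√(-4277 + q(U(0, w(3)))) = √(-4277 + 24) = √(-4253) = I*√4253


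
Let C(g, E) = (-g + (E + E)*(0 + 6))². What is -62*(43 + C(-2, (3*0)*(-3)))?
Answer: -2914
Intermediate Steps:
C(g, E) = (-g + 12*E)² (C(g, E) = (-g + (2*E)*6)² = (-g + 12*E)²)
-62*(43 + C(-2, (3*0)*(-3))) = -62*(43 + (-1*(-2) + 12*((3*0)*(-3)))²) = -62*(43 + (2 + 12*(0*(-3)))²) = -62*(43 + (2 + 12*0)²) = -62*(43 + (2 + 0)²) = -62*(43 + 2²) = -62*(43 + 4) = -62*47 = -2914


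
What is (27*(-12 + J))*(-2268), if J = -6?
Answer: 1102248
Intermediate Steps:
(27*(-12 + J))*(-2268) = (27*(-12 - 6))*(-2268) = (27*(-18))*(-2268) = -486*(-2268) = 1102248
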